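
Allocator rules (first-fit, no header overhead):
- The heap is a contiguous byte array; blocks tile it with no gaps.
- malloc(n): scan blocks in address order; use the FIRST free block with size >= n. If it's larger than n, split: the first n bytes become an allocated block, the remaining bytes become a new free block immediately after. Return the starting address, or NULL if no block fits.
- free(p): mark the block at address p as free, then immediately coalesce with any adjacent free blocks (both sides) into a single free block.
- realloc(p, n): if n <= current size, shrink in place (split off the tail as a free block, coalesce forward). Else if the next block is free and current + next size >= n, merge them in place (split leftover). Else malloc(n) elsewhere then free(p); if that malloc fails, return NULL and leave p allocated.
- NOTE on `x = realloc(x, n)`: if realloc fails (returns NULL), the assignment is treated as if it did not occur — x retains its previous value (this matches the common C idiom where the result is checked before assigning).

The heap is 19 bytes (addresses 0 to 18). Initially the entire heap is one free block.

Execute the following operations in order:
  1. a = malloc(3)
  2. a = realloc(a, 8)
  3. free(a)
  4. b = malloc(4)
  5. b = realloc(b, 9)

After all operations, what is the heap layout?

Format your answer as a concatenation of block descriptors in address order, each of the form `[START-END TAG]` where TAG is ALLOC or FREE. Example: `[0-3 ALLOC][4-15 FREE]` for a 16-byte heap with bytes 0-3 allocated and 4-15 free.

Answer: [0-8 ALLOC][9-18 FREE]

Derivation:
Op 1: a = malloc(3) -> a = 0; heap: [0-2 ALLOC][3-18 FREE]
Op 2: a = realloc(a, 8) -> a = 0; heap: [0-7 ALLOC][8-18 FREE]
Op 3: free(a) -> (freed a); heap: [0-18 FREE]
Op 4: b = malloc(4) -> b = 0; heap: [0-3 ALLOC][4-18 FREE]
Op 5: b = realloc(b, 9) -> b = 0; heap: [0-8 ALLOC][9-18 FREE]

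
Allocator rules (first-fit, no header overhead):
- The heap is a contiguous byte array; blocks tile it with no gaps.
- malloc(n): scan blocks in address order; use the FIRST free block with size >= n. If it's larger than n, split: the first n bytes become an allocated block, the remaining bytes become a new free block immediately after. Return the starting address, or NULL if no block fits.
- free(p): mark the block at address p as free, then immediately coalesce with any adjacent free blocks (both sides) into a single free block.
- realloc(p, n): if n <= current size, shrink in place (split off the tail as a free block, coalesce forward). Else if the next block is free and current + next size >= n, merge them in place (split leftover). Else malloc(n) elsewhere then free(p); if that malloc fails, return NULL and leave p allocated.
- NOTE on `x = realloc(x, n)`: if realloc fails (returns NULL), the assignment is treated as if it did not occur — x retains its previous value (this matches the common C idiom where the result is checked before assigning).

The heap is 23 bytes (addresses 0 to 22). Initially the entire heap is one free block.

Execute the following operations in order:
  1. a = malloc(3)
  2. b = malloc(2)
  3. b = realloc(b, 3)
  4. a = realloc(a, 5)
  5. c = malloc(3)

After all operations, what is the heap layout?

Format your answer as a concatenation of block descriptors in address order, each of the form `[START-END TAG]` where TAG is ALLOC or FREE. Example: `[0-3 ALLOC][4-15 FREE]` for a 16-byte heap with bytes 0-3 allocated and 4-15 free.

Answer: [0-2 ALLOC][3-5 ALLOC][6-10 ALLOC][11-22 FREE]

Derivation:
Op 1: a = malloc(3) -> a = 0; heap: [0-2 ALLOC][3-22 FREE]
Op 2: b = malloc(2) -> b = 3; heap: [0-2 ALLOC][3-4 ALLOC][5-22 FREE]
Op 3: b = realloc(b, 3) -> b = 3; heap: [0-2 ALLOC][3-5 ALLOC][6-22 FREE]
Op 4: a = realloc(a, 5) -> a = 6; heap: [0-2 FREE][3-5 ALLOC][6-10 ALLOC][11-22 FREE]
Op 5: c = malloc(3) -> c = 0; heap: [0-2 ALLOC][3-5 ALLOC][6-10 ALLOC][11-22 FREE]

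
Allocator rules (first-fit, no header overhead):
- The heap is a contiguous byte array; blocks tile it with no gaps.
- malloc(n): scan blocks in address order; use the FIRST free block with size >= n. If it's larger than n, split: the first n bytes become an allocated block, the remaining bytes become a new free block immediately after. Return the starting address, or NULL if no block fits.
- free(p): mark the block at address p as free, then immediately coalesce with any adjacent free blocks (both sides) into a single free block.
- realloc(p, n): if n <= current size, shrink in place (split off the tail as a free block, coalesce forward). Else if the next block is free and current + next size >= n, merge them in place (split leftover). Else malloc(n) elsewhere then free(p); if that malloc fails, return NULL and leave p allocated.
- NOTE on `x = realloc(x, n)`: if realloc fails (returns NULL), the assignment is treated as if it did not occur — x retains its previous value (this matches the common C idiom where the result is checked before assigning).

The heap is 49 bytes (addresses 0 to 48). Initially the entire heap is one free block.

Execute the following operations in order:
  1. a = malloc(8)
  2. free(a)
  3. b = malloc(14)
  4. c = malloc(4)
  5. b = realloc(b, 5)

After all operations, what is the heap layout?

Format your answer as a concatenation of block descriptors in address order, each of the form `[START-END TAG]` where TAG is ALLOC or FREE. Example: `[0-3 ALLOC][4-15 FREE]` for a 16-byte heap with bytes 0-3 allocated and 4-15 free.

Answer: [0-4 ALLOC][5-13 FREE][14-17 ALLOC][18-48 FREE]

Derivation:
Op 1: a = malloc(8) -> a = 0; heap: [0-7 ALLOC][8-48 FREE]
Op 2: free(a) -> (freed a); heap: [0-48 FREE]
Op 3: b = malloc(14) -> b = 0; heap: [0-13 ALLOC][14-48 FREE]
Op 4: c = malloc(4) -> c = 14; heap: [0-13 ALLOC][14-17 ALLOC][18-48 FREE]
Op 5: b = realloc(b, 5) -> b = 0; heap: [0-4 ALLOC][5-13 FREE][14-17 ALLOC][18-48 FREE]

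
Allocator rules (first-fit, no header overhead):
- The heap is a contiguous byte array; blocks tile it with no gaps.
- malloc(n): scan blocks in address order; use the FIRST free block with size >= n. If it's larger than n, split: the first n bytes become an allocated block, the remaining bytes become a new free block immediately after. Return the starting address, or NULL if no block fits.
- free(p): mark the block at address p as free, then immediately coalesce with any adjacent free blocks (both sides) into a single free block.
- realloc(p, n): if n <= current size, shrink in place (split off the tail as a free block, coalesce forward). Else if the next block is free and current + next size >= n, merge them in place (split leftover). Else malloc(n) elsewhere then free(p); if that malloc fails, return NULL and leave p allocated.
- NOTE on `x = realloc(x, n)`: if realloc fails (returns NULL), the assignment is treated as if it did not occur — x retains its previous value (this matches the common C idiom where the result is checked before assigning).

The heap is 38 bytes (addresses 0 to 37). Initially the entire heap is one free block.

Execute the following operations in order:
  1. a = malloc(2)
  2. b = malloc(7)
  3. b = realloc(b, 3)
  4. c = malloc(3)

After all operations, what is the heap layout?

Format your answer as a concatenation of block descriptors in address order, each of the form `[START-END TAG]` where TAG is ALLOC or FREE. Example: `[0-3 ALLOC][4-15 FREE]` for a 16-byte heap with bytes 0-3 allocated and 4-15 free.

Op 1: a = malloc(2) -> a = 0; heap: [0-1 ALLOC][2-37 FREE]
Op 2: b = malloc(7) -> b = 2; heap: [0-1 ALLOC][2-8 ALLOC][9-37 FREE]
Op 3: b = realloc(b, 3) -> b = 2; heap: [0-1 ALLOC][2-4 ALLOC][5-37 FREE]
Op 4: c = malloc(3) -> c = 5; heap: [0-1 ALLOC][2-4 ALLOC][5-7 ALLOC][8-37 FREE]

Answer: [0-1 ALLOC][2-4 ALLOC][5-7 ALLOC][8-37 FREE]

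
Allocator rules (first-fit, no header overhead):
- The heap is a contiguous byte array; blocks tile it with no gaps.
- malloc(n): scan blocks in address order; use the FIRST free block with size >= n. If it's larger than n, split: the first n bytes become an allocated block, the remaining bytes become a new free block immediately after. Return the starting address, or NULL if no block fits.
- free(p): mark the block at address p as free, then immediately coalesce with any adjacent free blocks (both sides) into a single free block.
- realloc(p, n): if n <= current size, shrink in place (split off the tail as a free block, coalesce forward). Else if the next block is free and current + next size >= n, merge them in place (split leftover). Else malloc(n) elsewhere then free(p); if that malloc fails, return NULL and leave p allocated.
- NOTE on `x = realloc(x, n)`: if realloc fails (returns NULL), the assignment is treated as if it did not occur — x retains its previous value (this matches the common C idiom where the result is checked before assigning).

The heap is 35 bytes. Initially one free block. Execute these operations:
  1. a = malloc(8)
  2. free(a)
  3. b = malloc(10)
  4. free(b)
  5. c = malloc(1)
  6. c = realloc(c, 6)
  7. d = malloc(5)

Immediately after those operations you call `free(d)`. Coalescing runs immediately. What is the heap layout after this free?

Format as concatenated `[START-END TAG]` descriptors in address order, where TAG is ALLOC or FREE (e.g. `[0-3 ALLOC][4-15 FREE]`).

Op 1: a = malloc(8) -> a = 0; heap: [0-7 ALLOC][8-34 FREE]
Op 2: free(a) -> (freed a); heap: [0-34 FREE]
Op 3: b = malloc(10) -> b = 0; heap: [0-9 ALLOC][10-34 FREE]
Op 4: free(b) -> (freed b); heap: [0-34 FREE]
Op 5: c = malloc(1) -> c = 0; heap: [0-0 ALLOC][1-34 FREE]
Op 6: c = realloc(c, 6) -> c = 0; heap: [0-5 ALLOC][6-34 FREE]
Op 7: d = malloc(5) -> d = 6; heap: [0-5 ALLOC][6-10 ALLOC][11-34 FREE]
free(d): d = 6 -> block [6-10 ALLOC]; mark free, coalesce with adjacent free neighbors -> [0-5 ALLOC][6-34 FREE]

Answer: [0-5 ALLOC][6-34 FREE]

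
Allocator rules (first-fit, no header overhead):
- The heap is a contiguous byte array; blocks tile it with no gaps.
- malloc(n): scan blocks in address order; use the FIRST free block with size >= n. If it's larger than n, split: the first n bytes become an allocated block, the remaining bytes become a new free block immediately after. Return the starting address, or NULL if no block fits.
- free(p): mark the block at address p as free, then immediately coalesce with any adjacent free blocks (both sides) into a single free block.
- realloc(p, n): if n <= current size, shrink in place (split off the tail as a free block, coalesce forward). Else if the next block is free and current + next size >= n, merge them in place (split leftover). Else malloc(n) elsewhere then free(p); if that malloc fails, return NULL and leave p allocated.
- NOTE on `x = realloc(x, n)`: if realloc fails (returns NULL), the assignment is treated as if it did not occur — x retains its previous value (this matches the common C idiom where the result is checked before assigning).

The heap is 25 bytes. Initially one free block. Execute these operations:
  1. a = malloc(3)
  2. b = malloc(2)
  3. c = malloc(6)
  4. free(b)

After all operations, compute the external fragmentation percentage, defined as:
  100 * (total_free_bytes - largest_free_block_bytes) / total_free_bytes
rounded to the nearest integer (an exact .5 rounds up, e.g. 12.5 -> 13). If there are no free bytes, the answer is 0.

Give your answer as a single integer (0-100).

Op 1: a = malloc(3) -> a = 0; heap: [0-2 ALLOC][3-24 FREE]
Op 2: b = malloc(2) -> b = 3; heap: [0-2 ALLOC][3-4 ALLOC][5-24 FREE]
Op 3: c = malloc(6) -> c = 5; heap: [0-2 ALLOC][3-4 ALLOC][5-10 ALLOC][11-24 FREE]
Op 4: free(b) -> (freed b); heap: [0-2 ALLOC][3-4 FREE][5-10 ALLOC][11-24 FREE]
Free blocks: [2 14] total_free=16 largest=14 -> 100*(16-14)/16 = 200/16 = 12.5 -> rounds to 13

Answer: 13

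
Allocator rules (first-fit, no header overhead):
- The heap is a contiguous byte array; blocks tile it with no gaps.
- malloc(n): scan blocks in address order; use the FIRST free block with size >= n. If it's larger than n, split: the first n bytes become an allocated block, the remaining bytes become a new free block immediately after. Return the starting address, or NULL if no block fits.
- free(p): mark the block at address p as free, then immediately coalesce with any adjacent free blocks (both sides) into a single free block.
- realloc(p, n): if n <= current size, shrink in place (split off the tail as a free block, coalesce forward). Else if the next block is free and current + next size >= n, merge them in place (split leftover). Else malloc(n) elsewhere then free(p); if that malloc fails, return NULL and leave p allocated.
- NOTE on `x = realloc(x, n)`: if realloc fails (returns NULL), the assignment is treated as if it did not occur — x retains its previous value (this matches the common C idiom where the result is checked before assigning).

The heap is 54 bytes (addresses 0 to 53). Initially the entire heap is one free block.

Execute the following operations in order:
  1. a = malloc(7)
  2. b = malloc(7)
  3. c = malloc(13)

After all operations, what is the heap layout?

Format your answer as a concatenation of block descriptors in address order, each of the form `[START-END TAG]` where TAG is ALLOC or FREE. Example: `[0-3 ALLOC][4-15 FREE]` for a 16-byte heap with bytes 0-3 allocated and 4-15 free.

Op 1: a = malloc(7) -> a = 0; heap: [0-6 ALLOC][7-53 FREE]
Op 2: b = malloc(7) -> b = 7; heap: [0-6 ALLOC][7-13 ALLOC][14-53 FREE]
Op 3: c = malloc(13) -> c = 14; heap: [0-6 ALLOC][7-13 ALLOC][14-26 ALLOC][27-53 FREE]

Answer: [0-6 ALLOC][7-13 ALLOC][14-26 ALLOC][27-53 FREE]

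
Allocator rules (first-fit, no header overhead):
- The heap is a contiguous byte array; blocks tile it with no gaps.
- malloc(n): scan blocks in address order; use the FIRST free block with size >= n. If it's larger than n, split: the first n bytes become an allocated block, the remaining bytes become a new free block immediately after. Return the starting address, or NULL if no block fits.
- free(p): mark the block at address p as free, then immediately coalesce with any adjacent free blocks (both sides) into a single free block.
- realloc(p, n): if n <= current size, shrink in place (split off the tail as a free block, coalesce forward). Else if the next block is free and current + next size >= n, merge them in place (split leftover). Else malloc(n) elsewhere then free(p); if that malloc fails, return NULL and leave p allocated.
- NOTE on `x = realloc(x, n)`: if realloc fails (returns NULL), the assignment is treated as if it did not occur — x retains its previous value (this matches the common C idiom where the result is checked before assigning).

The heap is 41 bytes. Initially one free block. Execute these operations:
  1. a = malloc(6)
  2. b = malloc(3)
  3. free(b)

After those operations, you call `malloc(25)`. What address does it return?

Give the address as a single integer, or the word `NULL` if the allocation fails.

Op 1: a = malloc(6) -> a = 0; heap: [0-5 ALLOC][6-40 FREE]
Op 2: b = malloc(3) -> b = 6; heap: [0-5 ALLOC][6-8 ALLOC][9-40 FREE]
Op 3: free(b) -> (freed b); heap: [0-5 ALLOC][6-40 FREE]
malloc(25): first-fit scan over [0-5 ALLOC][6-40 FREE] -> 6

Answer: 6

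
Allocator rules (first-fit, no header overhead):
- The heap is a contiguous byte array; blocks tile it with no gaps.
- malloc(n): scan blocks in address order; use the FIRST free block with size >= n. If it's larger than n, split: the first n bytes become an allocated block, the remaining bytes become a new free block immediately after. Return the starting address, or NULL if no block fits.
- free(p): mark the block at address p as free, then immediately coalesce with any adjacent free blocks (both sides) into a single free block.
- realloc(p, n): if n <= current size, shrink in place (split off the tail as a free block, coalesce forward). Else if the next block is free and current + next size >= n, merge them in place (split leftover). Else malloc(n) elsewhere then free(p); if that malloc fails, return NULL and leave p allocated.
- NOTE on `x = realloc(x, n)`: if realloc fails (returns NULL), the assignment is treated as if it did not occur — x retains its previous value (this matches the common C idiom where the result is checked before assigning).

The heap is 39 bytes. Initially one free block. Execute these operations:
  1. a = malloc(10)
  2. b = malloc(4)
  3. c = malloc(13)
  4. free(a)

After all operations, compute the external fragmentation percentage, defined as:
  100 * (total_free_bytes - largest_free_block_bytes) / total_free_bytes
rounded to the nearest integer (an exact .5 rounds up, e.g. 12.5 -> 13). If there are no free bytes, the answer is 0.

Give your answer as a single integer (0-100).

Answer: 45

Derivation:
Op 1: a = malloc(10) -> a = 0; heap: [0-9 ALLOC][10-38 FREE]
Op 2: b = malloc(4) -> b = 10; heap: [0-9 ALLOC][10-13 ALLOC][14-38 FREE]
Op 3: c = malloc(13) -> c = 14; heap: [0-9 ALLOC][10-13 ALLOC][14-26 ALLOC][27-38 FREE]
Op 4: free(a) -> (freed a); heap: [0-9 FREE][10-13 ALLOC][14-26 ALLOC][27-38 FREE]
Free blocks: [10 12] total_free=22 largest=12 -> 100*(22-12)/22 = 1000/22 ≈ 45.455 -> rounds to 45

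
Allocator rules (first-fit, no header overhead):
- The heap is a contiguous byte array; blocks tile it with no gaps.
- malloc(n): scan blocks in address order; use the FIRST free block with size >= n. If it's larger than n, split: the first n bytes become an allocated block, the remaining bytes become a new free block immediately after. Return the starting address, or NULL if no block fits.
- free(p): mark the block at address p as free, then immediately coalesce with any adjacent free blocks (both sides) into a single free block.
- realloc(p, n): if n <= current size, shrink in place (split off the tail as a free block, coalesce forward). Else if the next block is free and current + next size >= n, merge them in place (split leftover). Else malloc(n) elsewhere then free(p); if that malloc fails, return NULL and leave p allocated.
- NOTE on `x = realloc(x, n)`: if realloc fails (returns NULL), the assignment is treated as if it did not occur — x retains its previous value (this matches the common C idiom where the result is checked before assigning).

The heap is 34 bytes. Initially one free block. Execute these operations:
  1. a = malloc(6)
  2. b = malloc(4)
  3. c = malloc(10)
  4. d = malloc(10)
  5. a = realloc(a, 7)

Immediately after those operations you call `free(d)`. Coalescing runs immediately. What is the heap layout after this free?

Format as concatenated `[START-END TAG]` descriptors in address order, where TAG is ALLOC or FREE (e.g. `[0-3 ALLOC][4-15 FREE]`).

Answer: [0-5 ALLOC][6-9 ALLOC][10-19 ALLOC][20-33 FREE]

Derivation:
Op 1: a = malloc(6) -> a = 0; heap: [0-5 ALLOC][6-33 FREE]
Op 2: b = malloc(4) -> b = 6; heap: [0-5 ALLOC][6-9 ALLOC][10-33 FREE]
Op 3: c = malloc(10) -> c = 10; heap: [0-5 ALLOC][6-9 ALLOC][10-19 ALLOC][20-33 FREE]
Op 4: d = malloc(10) -> d = 20; heap: [0-5 ALLOC][6-9 ALLOC][10-19 ALLOC][20-29 ALLOC][30-33 FREE]
Op 5: a = realloc(a, 7) -> NULL (a unchanged); heap: [0-5 ALLOC][6-9 ALLOC][10-19 ALLOC][20-29 ALLOC][30-33 FREE]
free(d): d = 20 -> block [20-29 ALLOC]; mark free, coalesce with adjacent free neighbors -> [0-5 ALLOC][6-9 ALLOC][10-19 ALLOC][20-33 FREE]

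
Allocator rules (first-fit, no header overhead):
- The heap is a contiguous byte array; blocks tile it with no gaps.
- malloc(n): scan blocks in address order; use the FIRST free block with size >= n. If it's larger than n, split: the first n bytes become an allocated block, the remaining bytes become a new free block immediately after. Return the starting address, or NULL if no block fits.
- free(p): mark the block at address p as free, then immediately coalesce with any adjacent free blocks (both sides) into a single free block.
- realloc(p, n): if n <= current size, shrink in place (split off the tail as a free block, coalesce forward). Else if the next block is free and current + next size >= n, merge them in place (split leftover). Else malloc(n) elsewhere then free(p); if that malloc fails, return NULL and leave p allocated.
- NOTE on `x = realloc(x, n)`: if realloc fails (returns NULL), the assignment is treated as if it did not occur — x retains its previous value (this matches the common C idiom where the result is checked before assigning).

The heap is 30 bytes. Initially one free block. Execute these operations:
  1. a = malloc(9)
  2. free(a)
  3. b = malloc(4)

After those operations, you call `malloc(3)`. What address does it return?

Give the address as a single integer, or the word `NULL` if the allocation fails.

Answer: 4

Derivation:
Op 1: a = malloc(9) -> a = 0; heap: [0-8 ALLOC][9-29 FREE]
Op 2: free(a) -> (freed a); heap: [0-29 FREE]
Op 3: b = malloc(4) -> b = 0; heap: [0-3 ALLOC][4-29 FREE]
malloc(3): first-fit scan over [0-3 ALLOC][4-29 FREE] -> 4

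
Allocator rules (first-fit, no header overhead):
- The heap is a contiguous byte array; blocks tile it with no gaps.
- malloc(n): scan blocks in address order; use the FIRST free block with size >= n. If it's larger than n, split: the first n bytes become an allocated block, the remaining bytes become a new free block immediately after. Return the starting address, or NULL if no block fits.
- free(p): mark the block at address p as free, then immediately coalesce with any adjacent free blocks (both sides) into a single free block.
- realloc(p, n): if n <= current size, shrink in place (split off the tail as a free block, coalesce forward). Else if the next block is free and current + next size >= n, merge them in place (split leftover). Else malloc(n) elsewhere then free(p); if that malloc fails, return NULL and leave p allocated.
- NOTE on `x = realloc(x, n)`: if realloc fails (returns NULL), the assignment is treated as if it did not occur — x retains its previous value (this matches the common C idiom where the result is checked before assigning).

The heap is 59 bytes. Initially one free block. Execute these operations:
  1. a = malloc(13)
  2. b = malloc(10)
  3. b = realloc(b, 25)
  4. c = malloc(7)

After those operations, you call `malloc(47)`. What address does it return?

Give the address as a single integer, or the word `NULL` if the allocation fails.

Answer: NULL

Derivation:
Op 1: a = malloc(13) -> a = 0; heap: [0-12 ALLOC][13-58 FREE]
Op 2: b = malloc(10) -> b = 13; heap: [0-12 ALLOC][13-22 ALLOC][23-58 FREE]
Op 3: b = realloc(b, 25) -> b = 13; heap: [0-12 ALLOC][13-37 ALLOC][38-58 FREE]
Op 4: c = malloc(7) -> c = 38; heap: [0-12 ALLOC][13-37 ALLOC][38-44 ALLOC][45-58 FREE]
malloc(47): first-fit scan over [0-12 ALLOC][13-37 ALLOC][38-44 ALLOC][45-58 FREE] -> NULL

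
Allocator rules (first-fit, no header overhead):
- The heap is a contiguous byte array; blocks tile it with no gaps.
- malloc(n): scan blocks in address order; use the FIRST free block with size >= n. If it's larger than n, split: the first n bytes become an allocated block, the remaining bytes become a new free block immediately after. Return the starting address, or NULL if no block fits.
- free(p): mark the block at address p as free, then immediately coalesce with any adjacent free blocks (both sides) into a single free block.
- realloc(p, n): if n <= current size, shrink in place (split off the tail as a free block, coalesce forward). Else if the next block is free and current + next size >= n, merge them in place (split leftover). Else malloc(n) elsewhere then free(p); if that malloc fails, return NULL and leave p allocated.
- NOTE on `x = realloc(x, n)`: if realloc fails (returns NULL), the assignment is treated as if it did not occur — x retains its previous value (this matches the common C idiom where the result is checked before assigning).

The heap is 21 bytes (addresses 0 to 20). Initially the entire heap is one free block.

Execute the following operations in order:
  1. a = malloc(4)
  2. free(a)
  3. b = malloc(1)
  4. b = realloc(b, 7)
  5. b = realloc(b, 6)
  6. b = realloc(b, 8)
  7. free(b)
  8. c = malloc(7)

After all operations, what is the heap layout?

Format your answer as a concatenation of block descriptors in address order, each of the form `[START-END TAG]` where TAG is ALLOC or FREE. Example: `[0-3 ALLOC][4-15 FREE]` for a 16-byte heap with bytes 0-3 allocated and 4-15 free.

Op 1: a = malloc(4) -> a = 0; heap: [0-3 ALLOC][4-20 FREE]
Op 2: free(a) -> (freed a); heap: [0-20 FREE]
Op 3: b = malloc(1) -> b = 0; heap: [0-0 ALLOC][1-20 FREE]
Op 4: b = realloc(b, 7) -> b = 0; heap: [0-6 ALLOC][7-20 FREE]
Op 5: b = realloc(b, 6) -> b = 0; heap: [0-5 ALLOC][6-20 FREE]
Op 6: b = realloc(b, 8) -> b = 0; heap: [0-7 ALLOC][8-20 FREE]
Op 7: free(b) -> (freed b); heap: [0-20 FREE]
Op 8: c = malloc(7) -> c = 0; heap: [0-6 ALLOC][7-20 FREE]

Answer: [0-6 ALLOC][7-20 FREE]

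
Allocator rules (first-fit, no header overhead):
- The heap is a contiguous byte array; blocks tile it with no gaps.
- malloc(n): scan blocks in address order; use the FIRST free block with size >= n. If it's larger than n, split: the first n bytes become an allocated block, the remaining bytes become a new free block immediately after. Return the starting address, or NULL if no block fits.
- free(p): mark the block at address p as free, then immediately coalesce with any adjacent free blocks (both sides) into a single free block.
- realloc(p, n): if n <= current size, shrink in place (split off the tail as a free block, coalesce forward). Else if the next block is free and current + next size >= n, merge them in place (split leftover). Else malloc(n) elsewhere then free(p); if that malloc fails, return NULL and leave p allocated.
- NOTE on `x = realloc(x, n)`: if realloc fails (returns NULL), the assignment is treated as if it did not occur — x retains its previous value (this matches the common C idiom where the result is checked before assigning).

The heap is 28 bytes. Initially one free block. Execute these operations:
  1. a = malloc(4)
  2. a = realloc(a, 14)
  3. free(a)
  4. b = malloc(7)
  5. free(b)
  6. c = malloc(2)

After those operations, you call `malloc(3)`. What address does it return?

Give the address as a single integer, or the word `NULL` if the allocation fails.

Op 1: a = malloc(4) -> a = 0; heap: [0-3 ALLOC][4-27 FREE]
Op 2: a = realloc(a, 14) -> a = 0; heap: [0-13 ALLOC][14-27 FREE]
Op 3: free(a) -> (freed a); heap: [0-27 FREE]
Op 4: b = malloc(7) -> b = 0; heap: [0-6 ALLOC][7-27 FREE]
Op 5: free(b) -> (freed b); heap: [0-27 FREE]
Op 6: c = malloc(2) -> c = 0; heap: [0-1 ALLOC][2-27 FREE]
malloc(3): first-fit scan over [0-1 ALLOC][2-27 FREE] -> 2

Answer: 2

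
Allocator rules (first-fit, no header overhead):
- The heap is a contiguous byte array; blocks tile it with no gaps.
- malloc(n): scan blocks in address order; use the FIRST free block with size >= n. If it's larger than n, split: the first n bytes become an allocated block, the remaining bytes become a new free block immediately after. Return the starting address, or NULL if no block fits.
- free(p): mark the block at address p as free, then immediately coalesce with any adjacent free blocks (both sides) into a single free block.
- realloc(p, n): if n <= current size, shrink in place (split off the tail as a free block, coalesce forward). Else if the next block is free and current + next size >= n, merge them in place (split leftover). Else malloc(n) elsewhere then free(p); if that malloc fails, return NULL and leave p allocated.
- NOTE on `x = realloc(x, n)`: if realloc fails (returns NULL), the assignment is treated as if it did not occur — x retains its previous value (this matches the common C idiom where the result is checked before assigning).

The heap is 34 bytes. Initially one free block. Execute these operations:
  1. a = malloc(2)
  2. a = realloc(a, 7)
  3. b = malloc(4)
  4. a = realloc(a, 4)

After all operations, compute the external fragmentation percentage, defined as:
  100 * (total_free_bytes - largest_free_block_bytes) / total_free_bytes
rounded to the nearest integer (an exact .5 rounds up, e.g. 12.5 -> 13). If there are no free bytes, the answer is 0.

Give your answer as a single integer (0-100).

Op 1: a = malloc(2) -> a = 0; heap: [0-1 ALLOC][2-33 FREE]
Op 2: a = realloc(a, 7) -> a = 0; heap: [0-6 ALLOC][7-33 FREE]
Op 3: b = malloc(4) -> b = 7; heap: [0-6 ALLOC][7-10 ALLOC][11-33 FREE]
Op 4: a = realloc(a, 4) -> a = 0; heap: [0-3 ALLOC][4-6 FREE][7-10 ALLOC][11-33 FREE]
Free blocks: [3 23] total_free=26 largest=23 -> 100*(26-23)/26 = 300/26 ≈ 11.538 -> rounds to 12

Answer: 12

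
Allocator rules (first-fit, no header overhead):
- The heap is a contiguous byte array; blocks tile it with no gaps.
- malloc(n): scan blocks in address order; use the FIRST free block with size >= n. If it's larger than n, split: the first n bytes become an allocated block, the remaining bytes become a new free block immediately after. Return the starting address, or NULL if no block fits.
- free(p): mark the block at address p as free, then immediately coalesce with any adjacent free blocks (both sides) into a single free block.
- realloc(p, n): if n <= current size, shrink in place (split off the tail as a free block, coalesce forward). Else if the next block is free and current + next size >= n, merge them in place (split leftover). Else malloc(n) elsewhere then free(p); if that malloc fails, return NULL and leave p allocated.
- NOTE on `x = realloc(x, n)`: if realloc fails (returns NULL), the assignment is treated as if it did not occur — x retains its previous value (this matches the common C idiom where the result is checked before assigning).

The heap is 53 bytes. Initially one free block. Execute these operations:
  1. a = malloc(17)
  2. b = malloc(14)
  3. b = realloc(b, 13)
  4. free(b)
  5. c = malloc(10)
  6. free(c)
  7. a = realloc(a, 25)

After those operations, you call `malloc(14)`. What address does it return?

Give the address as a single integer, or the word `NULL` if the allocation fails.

Answer: 25

Derivation:
Op 1: a = malloc(17) -> a = 0; heap: [0-16 ALLOC][17-52 FREE]
Op 2: b = malloc(14) -> b = 17; heap: [0-16 ALLOC][17-30 ALLOC][31-52 FREE]
Op 3: b = realloc(b, 13) -> b = 17; heap: [0-16 ALLOC][17-29 ALLOC][30-52 FREE]
Op 4: free(b) -> (freed b); heap: [0-16 ALLOC][17-52 FREE]
Op 5: c = malloc(10) -> c = 17; heap: [0-16 ALLOC][17-26 ALLOC][27-52 FREE]
Op 6: free(c) -> (freed c); heap: [0-16 ALLOC][17-52 FREE]
Op 7: a = realloc(a, 25) -> a = 0; heap: [0-24 ALLOC][25-52 FREE]
malloc(14): first-fit scan over [0-24 ALLOC][25-52 FREE] -> 25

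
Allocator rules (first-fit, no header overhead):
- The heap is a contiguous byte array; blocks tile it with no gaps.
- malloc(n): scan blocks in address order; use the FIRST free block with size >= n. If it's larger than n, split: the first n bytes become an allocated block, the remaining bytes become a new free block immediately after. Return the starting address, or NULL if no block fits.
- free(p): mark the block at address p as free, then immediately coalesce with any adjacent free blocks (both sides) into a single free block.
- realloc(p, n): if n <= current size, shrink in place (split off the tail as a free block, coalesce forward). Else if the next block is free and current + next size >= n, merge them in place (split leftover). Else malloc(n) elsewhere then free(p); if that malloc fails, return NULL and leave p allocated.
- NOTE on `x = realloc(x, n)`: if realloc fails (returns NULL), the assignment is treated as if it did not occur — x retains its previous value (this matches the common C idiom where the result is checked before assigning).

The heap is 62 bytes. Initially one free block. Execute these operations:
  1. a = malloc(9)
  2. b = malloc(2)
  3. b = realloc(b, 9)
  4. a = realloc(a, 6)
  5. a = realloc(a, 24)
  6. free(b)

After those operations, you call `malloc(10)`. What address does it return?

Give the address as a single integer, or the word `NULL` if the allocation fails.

Op 1: a = malloc(9) -> a = 0; heap: [0-8 ALLOC][9-61 FREE]
Op 2: b = malloc(2) -> b = 9; heap: [0-8 ALLOC][9-10 ALLOC][11-61 FREE]
Op 3: b = realloc(b, 9) -> b = 9; heap: [0-8 ALLOC][9-17 ALLOC][18-61 FREE]
Op 4: a = realloc(a, 6) -> a = 0; heap: [0-5 ALLOC][6-8 FREE][9-17 ALLOC][18-61 FREE]
Op 5: a = realloc(a, 24) -> a = 18; heap: [0-8 FREE][9-17 ALLOC][18-41 ALLOC][42-61 FREE]
Op 6: free(b) -> (freed b); heap: [0-17 FREE][18-41 ALLOC][42-61 FREE]
malloc(10): first-fit scan over [0-17 FREE][18-41 ALLOC][42-61 FREE] -> 0

Answer: 0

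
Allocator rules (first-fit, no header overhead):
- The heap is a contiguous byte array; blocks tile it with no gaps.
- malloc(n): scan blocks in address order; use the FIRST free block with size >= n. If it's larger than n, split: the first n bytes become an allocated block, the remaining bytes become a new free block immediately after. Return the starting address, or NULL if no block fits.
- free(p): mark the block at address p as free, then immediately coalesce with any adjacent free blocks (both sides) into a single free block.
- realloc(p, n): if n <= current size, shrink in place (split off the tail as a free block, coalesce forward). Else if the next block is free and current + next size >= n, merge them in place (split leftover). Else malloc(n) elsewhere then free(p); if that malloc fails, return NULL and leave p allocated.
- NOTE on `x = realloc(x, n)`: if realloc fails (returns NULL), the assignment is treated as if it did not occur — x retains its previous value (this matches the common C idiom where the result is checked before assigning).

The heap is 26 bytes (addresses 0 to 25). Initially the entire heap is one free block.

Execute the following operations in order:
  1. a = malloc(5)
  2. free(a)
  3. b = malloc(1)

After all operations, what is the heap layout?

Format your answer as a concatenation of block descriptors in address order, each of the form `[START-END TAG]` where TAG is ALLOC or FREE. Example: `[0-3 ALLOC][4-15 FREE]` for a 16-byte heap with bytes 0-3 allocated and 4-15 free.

Op 1: a = malloc(5) -> a = 0; heap: [0-4 ALLOC][5-25 FREE]
Op 2: free(a) -> (freed a); heap: [0-25 FREE]
Op 3: b = malloc(1) -> b = 0; heap: [0-0 ALLOC][1-25 FREE]

Answer: [0-0 ALLOC][1-25 FREE]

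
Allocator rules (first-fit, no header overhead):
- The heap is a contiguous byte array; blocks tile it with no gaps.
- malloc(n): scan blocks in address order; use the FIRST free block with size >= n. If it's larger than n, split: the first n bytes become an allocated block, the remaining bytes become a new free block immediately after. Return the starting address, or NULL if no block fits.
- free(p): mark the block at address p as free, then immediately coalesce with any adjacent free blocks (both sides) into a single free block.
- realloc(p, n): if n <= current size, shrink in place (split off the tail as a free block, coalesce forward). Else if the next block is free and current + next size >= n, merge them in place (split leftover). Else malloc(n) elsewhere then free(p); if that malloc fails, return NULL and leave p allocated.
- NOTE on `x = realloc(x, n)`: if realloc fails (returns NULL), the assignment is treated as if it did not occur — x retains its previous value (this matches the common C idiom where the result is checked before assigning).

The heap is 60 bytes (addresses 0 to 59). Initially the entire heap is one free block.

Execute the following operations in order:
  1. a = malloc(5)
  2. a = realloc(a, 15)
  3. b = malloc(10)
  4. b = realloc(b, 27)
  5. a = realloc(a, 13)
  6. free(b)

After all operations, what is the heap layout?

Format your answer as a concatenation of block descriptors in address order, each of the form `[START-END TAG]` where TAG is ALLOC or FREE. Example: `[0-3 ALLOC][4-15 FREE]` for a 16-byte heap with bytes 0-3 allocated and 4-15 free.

Op 1: a = malloc(5) -> a = 0; heap: [0-4 ALLOC][5-59 FREE]
Op 2: a = realloc(a, 15) -> a = 0; heap: [0-14 ALLOC][15-59 FREE]
Op 3: b = malloc(10) -> b = 15; heap: [0-14 ALLOC][15-24 ALLOC][25-59 FREE]
Op 4: b = realloc(b, 27) -> b = 15; heap: [0-14 ALLOC][15-41 ALLOC][42-59 FREE]
Op 5: a = realloc(a, 13) -> a = 0; heap: [0-12 ALLOC][13-14 FREE][15-41 ALLOC][42-59 FREE]
Op 6: free(b) -> (freed b); heap: [0-12 ALLOC][13-59 FREE]

Answer: [0-12 ALLOC][13-59 FREE]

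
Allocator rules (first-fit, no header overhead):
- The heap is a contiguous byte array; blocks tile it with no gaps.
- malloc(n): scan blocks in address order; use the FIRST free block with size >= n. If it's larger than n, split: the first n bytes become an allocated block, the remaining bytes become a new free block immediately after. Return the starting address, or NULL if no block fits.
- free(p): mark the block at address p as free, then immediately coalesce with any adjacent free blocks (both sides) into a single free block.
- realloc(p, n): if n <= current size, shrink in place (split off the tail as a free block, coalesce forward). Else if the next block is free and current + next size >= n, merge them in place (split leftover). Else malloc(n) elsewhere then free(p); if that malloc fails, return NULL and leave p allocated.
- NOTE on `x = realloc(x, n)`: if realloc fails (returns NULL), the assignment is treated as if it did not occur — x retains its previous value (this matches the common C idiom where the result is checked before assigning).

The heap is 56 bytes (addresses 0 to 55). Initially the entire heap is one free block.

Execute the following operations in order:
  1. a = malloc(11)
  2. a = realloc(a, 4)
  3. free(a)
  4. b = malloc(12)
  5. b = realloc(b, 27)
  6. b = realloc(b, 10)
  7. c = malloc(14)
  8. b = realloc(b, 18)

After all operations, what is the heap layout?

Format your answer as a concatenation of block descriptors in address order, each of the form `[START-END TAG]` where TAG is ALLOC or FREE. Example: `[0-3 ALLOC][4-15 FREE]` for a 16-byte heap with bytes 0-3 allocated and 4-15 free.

Op 1: a = malloc(11) -> a = 0; heap: [0-10 ALLOC][11-55 FREE]
Op 2: a = realloc(a, 4) -> a = 0; heap: [0-3 ALLOC][4-55 FREE]
Op 3: free(a) -> (freed a); heap: [0-55 FREE]
Op 4: b = malloc(12) -> b = 0; heap: [0-11 ALLOC][12-55 FREE]
Op 5: b = realloc(b, 27) -> b = 0; heap: [0-26 ALLOC][27-55 FREE]
Op 6: b = realloc(b, 10) -> b = 0; heap: [0-9 ALLOC][10-55 FREE]
Op 7: c = malloc(14) -> c = 10; heap: [0-9 ALLOC][10-23 ALLOC][24-55 FREE]
Op 8: b = realloc(b, 18) -> b = 24; heap: [0-9 FREE][10-23 ALLOC][24-41 ALLOC][42-55 FREE]

Answer: [0-9 FREE][10-23 ALLOC][24-41 ALLOC][42-55 FREE]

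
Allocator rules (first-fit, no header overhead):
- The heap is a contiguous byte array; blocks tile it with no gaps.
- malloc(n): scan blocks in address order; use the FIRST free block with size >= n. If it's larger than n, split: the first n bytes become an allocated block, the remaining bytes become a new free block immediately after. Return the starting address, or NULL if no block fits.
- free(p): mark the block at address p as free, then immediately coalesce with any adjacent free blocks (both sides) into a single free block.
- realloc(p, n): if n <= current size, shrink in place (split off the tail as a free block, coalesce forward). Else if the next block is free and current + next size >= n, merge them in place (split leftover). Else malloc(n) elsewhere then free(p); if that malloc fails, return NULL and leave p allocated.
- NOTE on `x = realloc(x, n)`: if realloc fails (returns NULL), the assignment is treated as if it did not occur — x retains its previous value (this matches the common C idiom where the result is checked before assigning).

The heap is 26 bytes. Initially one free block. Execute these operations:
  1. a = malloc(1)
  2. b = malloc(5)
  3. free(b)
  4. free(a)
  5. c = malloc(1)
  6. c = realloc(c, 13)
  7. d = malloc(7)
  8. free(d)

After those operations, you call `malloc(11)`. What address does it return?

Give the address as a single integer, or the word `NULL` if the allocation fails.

Op 1: a = malloc(1) -> a = 0; heap: [0-0 ALLOC][1-25 FREE]
Op 2: b = malloc(5) -> b = 1; heap: [0-0 ALLOC][1-5 ALLOC][6-25 FREE]
Op 3: free(b) -> (freed b); heap: [0-0 ALLOC][1-25 FREE]
Op 4: free(a) -> (freed a); heap: [0-25 FREE]
Op 5: c = malloc(1) -> c = 0; heap: [0-0 ALLOC][1-25 FREE]
Op 6: c = realloc(c, 13) -> c = 0; heap: [0-12 ALLOC][13-25 FREE]
Op 7: d = malloc(7) -> d = 13; heap: [0-12 ALLOC][13-19 ALLOC][20-25 FREE]
Op 8: free(d) -> (freed d); heap: [0-12 ALLOC][13-25 FREE]
malloc(11): first-fit scan over [0-12 ALLOC][13-25 FREE] -> 13

Answer: 13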